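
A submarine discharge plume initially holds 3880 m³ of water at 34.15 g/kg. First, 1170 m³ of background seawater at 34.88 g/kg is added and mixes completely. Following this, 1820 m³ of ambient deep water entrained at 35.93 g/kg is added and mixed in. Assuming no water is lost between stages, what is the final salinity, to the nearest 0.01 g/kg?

34.75 g/kg

Mass of salt is conserved:
Initial salt = 3,880×34.15 = 132,502
After stage 1: salt = 132,502 + 1,170×34.88 = 173,311.6; volume = 5,050 m³; S = 34.319 g/kg
After stage 2: salt = 173,311.6 + 1,820×35.93 = 238,704.2; volume = 6,870 m³
S = 238,704.2 / 6,870 = 34.7459 g/kg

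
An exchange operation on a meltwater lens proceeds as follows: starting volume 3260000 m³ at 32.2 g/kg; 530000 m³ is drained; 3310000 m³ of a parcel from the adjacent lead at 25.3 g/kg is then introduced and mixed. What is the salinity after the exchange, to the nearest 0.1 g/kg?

28.4 g/kg

Remaining after removal: 2,730,000 m³ at 32.2 g/kg (salt = 87,906,000)
After addition: salt = 87,906,000 + 3,310,000×25.3 = 171,649,000; volume = 6,040,000 m³
S = 171,649,000 / 6,040,000 = 28.4187 g/kg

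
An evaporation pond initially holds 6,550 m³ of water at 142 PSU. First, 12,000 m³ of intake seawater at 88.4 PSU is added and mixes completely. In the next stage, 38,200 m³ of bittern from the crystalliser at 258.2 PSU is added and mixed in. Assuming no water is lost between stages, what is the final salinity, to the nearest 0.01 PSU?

208.88 PSU

Total salt / total volume:
Initial salt = 6,550×142 = 930,100
After stage 1: salt = 930,100 + 12,000×88.4 = 1,990,900; volume = 18,550 m³; S = 107.326 PSU
After stage 2: salt = 1,990,900 + 38,200×258.2 = 11,854,140; volume = 56,750 m³
S = 11,854,140 / 56,750 = 208.8835 PSU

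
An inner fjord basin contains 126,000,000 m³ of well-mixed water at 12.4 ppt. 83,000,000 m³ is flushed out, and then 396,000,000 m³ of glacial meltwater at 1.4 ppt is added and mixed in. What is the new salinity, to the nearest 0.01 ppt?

2.48 ppt

Remaining after removal: 43,000,000 m³ at 12.4 ppt (salt = 533,200,000)
After addition: salt = 533,200,000 + 396,000,000×1.4 = 1,087,600,000; volume = 439,000,000 m³
S = 1,087,600,000 / 439,000,000 = 2.4774 ppt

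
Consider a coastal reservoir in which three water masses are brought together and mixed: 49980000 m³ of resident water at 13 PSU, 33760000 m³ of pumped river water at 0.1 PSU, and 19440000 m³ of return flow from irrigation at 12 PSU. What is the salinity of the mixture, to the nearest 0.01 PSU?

8.59 PSU

By conservation of dissolved salt,
salt = 49,980,000×13 + 33,760,000×0.1 + 19,440,000×12 = 649,740,000 + 3,376,000 + 233,280,000 = 886,396,000
volume = 49,980,000 + 33,760,000 + 19,440,000 = 103,180,000 m³
S = 886,396,000 / 103,180,000 = 8.5908 PSU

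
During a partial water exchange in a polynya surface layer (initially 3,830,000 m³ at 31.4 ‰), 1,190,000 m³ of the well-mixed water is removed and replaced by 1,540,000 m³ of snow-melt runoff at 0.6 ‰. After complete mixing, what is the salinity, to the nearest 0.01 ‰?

Remaining after removal: 2,640,000 m³ at 31.4 ‰ (salt = 82,896,000)
After addition: salt = 82,896,000 + 1,540,000×0.6 = 83,820,000; volume = 4,180,000 m³
S = 83,820,000 / 4,180,000 = 20.0526 ‰

20.05 ‰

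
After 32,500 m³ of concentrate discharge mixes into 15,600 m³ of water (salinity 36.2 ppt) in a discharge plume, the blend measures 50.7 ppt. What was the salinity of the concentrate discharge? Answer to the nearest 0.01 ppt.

57.66 ppt

Salt balance: 15,600×36.2 + 32,500×S = 48,100×50.7
564,720 + 32,500·S = 2,438,670
S = (2,438,670 − 564,720) / 32,500 = 57.66 ppt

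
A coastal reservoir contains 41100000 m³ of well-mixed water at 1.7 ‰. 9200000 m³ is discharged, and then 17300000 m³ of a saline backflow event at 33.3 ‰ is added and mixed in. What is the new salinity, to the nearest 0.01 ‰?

12.81 ‰

Remaining after removal: 31,900,000 m³ at 1.7 ‰ (salt = 54,230,000)
After addition: salt = 54,230,000 + 17,300,000×33.3 = 630,320,000; volume = 49,200,000 m³
S = 630,320,000 / 49,200,000 = 12.8114 ‰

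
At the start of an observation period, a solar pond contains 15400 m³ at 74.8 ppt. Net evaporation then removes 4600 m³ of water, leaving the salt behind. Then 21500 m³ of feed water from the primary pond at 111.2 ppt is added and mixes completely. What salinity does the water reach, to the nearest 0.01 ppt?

After evaporation: salt = 15,400×74.8 = 1,151,920; volume = 15,400 − 4,600 = 10,800 m³
After mixing: salt = 1,151,920 + 21,500×111.2 = 3,542,720; volume = 10,800 + 21,500 = 32,300 m³
S = 3,542,720 / 32,300 = 109.6817 ppt

109.68 ppt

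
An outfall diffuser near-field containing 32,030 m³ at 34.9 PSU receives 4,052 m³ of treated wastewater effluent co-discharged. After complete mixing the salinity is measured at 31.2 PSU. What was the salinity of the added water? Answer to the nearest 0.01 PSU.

1.95 PSU

Salt balance: 32,030×34.9 + 4,052×S = 36,082×31.2
1,117,847 + 4,052·S = 1,125,758.4
S = (1,125,758.4 − 1,117,847) / 4,052 = 1.9525 PSU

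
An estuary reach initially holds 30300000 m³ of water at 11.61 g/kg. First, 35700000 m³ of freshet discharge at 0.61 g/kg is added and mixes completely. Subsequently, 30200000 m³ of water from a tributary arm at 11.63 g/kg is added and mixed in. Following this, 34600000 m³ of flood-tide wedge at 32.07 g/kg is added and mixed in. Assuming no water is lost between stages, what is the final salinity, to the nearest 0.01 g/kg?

14.02 g/kg

Total salt / total volume:
Initial salt = 30,300,000×11.61 = 351,783,000
After stage 1: salt = 351,783,000 + 35,700,000×0.61 = 373,560,000; volume = 66,000,000 m³; S = 5.66 g/kg
After stage 2: salt = 373,560,000 + 30,200,000×11.63 = 724,786,000; volume = 96,200,000 m³; S = 7.534 g/kg
After stage 3: salt = 724,786,000 + 34,600,000×32.07 = 1,834,408,000; volume = 130,800,000 m³
S = 1,834,408,000 / 130,800,000 = 14.0245 g/kg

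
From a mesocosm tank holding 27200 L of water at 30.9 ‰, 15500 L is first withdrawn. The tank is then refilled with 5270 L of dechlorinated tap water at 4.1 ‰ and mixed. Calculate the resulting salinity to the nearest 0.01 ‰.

22.58 ‰

Remaining after removal: 11,700 L at 30.9 ‰ (salt = 361,530)
After addition: salt = 361,530 + 5,270×4.1 = 383,137; volume = 16,970 L
S = 383,137 / 16,970 = 22.5773 ‰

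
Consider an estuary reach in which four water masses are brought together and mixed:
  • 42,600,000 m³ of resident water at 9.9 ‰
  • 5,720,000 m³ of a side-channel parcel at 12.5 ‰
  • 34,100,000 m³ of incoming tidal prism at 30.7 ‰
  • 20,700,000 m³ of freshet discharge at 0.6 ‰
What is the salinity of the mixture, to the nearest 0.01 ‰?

15.06 ‰

Total salt / total volume:
salt = 42,600,000×9.9 + 5,720,000×12.5 + 34,100,000×30.7 + 20,700,000×0.6 = 421,740,000 + 71,500,000 + 1,046,870,000 + 12,420,000 = 1,552,530,000
volume = 42,600,000 + 5,720,000 + 34,100,000 + 20,700,000 = 103,120,000 m³
S = 1,552,530,000 / 103,120,000 = 15.0556 ‰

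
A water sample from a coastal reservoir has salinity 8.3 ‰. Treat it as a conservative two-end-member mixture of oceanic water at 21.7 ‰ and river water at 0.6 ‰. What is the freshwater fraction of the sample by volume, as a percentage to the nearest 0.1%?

63.5%

Let f be the freshwater fraction. Salt balance per unit volume:
f×0.6 + (1−f)×21.7 = 8.3
f = (21.7 − 8.3) / (21.7 − 0.6) = 13.4/21.1 = 0.6351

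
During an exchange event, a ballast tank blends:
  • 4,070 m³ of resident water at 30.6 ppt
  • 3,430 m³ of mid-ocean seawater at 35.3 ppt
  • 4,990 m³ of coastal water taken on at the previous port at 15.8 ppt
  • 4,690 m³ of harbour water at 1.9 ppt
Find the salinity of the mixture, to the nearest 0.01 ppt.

By conservation of dissolved salt,
salt = 4,070×30.6 + 3,430×35.3 + 4,990×15.8 + 4,690×1.9 = 124,542 + 121,079 + 78,842 + 8,911 = 333,374
volume = 4,070 + 3,430 + 4,990 + 4,690 = 17,180 m³
S = 333,374 / 17,180 = 19.4048 ppt

19.40 ppt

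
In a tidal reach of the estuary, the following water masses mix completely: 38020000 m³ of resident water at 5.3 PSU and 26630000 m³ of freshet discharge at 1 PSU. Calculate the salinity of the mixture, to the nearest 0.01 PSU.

3.53 PSU

Salt balance:
salt = 38,020,000×5.3 + 26,630,000×1 = 201,506,000 + 26,630,000 = 228,136,000
volume = 38,020,000 + 26,630,000 = 64,650,000 m³
S = 228,136,000 / 64,650,000 = 3.5288 PSU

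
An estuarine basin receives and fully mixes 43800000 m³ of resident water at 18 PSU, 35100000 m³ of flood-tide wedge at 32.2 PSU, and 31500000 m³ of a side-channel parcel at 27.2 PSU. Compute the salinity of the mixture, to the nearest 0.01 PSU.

25.14 PSU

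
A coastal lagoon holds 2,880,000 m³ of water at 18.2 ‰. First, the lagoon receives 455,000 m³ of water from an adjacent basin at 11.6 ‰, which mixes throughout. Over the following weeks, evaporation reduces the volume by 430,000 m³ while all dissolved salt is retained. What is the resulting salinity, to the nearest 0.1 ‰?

19.9 ‰

After mixing: salt = 2,880,000×18.2 + 455,000×11.6 = 57,694,000; volume = 3,335,000 m³
After evaporation: salt unchanged = 57,694,000; volume = 3,335,000 − 430,000 = 2,905,000 m³
S = 57,694,000 / 2,905,000 = 19.8602 ‰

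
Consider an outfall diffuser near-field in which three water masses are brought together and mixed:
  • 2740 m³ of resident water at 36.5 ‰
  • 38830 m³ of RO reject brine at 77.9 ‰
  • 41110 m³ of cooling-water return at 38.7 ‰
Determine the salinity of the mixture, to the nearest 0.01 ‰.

57.04 ‰

Weighted by volume,
salt = 2,740×36.5 + 38,830×77.9 + 41,110×38.7 = 100,010 + 3,024,857 + 1,590,957 = 4,715,824
volume = 2,740 + 38,830 + 41,110 = 82,680 m³
S = 4,715,824 / 82,680 = 57.0371 ‰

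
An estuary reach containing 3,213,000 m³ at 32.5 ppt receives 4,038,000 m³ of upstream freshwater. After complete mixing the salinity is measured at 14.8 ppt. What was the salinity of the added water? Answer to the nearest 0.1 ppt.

Salt balance: 3,213,000×32.5 + 4,038,000×S = 7,251,000×14.8
104,422,500 + 4,038,000·S = 107,314,800
S = (107,314,800 − 104,422,500) / 4,038,000 = 0.7163 ppt

0.7 ppt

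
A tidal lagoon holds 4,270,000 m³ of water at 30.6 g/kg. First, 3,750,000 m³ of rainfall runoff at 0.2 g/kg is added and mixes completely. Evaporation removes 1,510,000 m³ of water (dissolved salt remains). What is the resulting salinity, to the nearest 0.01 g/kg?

20.19 g/kg

After mixing: salt = 4,270,000×30.6 + 3,750,000×0.2 = 131,412,000; volume = 8,020,000 m³
After evaporation: salt unchanged = 131,412,000; volume = 8,020,000 − 1,510,000 = 6,510,000 m³
S = 131,412,000 / 6,510,000 = 20.1862 g/kg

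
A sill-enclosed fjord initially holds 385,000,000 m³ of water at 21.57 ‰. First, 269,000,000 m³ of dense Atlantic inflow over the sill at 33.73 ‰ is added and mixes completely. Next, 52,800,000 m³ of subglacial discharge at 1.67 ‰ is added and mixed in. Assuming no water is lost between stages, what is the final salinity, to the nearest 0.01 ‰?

Conserving salt mass:
Initial salt = 385,000,000×21.57 = 8,304,450,000
After stage 1: salt = 8,304,450,000 + 269,000,000×33.73 = 17,377,820,000; volume = 654,000,000 m³; S = 26.572 ‰
After stage 2: salt = 17,377,820,000 + 52,800,000×1.67 = 17,465,996,000; volume = 706,800,000 m³
S = 17,465,996,000 / 706,800,000 = 24.7114 ‰

24.71 ‰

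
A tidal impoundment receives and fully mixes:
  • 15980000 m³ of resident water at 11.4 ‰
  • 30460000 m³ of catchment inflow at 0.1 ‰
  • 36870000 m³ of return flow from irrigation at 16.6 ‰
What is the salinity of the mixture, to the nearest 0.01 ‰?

Weighted by volume,
salt = 15,980,000×11.4 + 30,460,000×0.1 + 36,870,000×16.6 = 182,172,000 + 3,046,000 + 612,042,000 = 797,260,000
volume = 15,980,000 + 30,460,000 + 36,870,000 = 83,310,000 m³
S = 797,260,000 / 83,310,000 = 9.5698 ‰

9.57 ‰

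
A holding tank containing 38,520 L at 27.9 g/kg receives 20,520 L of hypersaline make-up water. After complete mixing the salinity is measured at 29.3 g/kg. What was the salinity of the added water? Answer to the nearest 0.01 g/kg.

31.93 g/kg

Salt balance: 38,520×27.9 + 20,520×S = 59,040×29.3
1,074,708 + 20,520·S = 1,729,872
S = (1,729,872 − 1,074,708) / 20,520 = 31.9281 g/kg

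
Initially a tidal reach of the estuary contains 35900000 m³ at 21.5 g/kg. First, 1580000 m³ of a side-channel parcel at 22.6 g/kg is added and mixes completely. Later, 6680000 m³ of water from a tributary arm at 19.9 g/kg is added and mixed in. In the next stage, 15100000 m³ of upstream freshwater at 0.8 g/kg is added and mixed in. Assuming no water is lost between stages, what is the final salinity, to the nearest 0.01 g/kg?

16.07 g/kg

Total salt / total volume:
Initial salt = 35,900,000×21.5 = 771,850,000
After stage 1: salt = 771,850,000 + 1,580,000×22.6 = 807,558,000; volume = 37,480,000 m³; S = 21.546 g/kg
After stage 2: salt = 807,558,000 + 6,680,000×19.9 = 940,490,000; volume = 44,160,000 m³; S = 21.297 g/kg
After stage 3: salt = 940,490,000 + 15,100,000×0.8 = 952,570,000; volume = 59,260,000 m³
S = 952,570,000 / 59,260,000 = 16.0744 g/kg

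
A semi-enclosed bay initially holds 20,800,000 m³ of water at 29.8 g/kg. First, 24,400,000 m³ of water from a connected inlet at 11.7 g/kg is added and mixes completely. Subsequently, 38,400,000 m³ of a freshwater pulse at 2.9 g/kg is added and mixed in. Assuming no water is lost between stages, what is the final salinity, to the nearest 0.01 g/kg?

12.16 g/kg

Weighted by volume,
Initial salt = 20,800,000×29.8 = 619,840,000
After stage 1: salt = 619,840,000 + 24,400,000×11.7 = 905,320,000; volume = 45,200,000 m³; S = 20.029 g/kg
After stage 2: salt = 905,320,000 + 38,400,000×2.9 = 1,016,680,000; volume = 83,600,000 m³
S = 1,016,680,000 / 83,600,000 = 12.1612 g/kg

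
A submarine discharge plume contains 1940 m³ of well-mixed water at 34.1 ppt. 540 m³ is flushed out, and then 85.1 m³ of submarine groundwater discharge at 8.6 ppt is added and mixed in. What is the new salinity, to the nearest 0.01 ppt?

32.64 ppt

Remaining after removal: 1,400 m³ at 34.1 ppt (salt = 47,740)
After addition: salt = 47,740 + 85.1×8.6 = 48,471.86; volume = 1,485.1 m³
S = 48,471.86 / 1,485.1 = 32.6388 ppt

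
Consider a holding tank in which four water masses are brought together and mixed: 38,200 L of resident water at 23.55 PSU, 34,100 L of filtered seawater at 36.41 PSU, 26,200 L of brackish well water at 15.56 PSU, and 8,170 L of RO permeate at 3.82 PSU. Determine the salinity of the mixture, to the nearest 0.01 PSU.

24.19 PSU

Mass of salt is conserved:
salt = 38,200×23.55 + 34,100×36.41 + 26,200×15.56 + 8,170×3.82 = 899,610 + 1,241,581 + 407,672 + 31,209.4 = 2,580,072.4
volume = 38,200 + 34,100 + 26,200 + 8,170 = 106,670 L
S = 2,580,072.4 / 106,670 = 24.1874 PSU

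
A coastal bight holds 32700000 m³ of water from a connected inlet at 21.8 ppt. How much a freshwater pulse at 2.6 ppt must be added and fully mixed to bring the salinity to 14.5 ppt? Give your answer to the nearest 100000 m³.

20100000 m³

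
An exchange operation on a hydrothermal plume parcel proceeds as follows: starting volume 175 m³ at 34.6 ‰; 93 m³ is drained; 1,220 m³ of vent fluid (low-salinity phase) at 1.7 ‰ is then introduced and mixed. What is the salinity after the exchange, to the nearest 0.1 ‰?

Remaining after removal: 82 m³ at 34.6 ‰ (salt = 2,837.2)
After addition: salt = 2,837.2 + 1,220×1.7 = 4,911.2; volume = 1,302 m³
S = 4,911.2 / 1,302 = 3.772 ‰

3.8 ‰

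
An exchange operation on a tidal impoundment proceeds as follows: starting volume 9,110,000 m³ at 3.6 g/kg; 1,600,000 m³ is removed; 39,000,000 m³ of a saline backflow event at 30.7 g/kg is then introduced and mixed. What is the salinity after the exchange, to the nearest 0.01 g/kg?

26.32 g/kg

Remaining after removal: 7,510,000 m³ at 3.6 g/kg (salt = 27,036,000)
After addition: salt = 27,036,000 + 39,000,000×30.7 = 1,224,336,000; volume = 46,510,000 m³
S = 1,224,336,000 / 46,510,000 = 26.3241 g/kg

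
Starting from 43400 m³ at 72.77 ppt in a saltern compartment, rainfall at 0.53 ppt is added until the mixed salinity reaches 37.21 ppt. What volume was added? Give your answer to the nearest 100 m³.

Salt balance: 43,400×72.77 + V×0.53 = (43,400+V)×37.21
3,158,218 + 0.53V = 1,614,914 + 37.21V
1,543,304 = 36.68V
V = 42,074.81 m³

42100 m³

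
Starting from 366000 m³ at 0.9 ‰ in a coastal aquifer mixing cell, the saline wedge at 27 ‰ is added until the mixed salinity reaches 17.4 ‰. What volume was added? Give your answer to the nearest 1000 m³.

Salt balance: 366,000×0.9 + V×27 = (366,000+V)×17.4
329,400 + 27V = 6,368,400 + 17.4V
6,039,000 = 9.6V
V = 629,062.5 m³

629000 m³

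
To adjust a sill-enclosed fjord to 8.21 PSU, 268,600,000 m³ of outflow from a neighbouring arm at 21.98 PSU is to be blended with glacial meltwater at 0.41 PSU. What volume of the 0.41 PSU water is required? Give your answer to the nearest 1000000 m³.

474000000 m³

Salt balance: 268,600,000×21.98 + V×0.41 = (268,600,000+V)×8.21
5,903,828,000 + 0.41V = 2,205,206,000 + 8.21V
3,698,622,000 = 7.8V
V = 474,182,307.69 m³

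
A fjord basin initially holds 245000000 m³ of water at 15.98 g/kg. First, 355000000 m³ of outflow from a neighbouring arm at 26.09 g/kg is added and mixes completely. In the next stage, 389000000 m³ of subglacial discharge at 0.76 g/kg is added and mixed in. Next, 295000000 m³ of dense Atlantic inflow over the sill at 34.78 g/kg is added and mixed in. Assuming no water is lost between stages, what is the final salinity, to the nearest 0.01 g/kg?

18.48 g/kg

Salt balance:
Initial salt = 245,000,000×15.98 = 3,915,100,000
After stage 1: salt = 3,915,100,000 + 355,000,000×26.09 = 13,177,050,000; volume = 600,000,000 m³; S = 21.962 g/kg
After stage 2: salt = 13,177,050,000 + 389,000,000×0.76 = 13,472,690,000; volume = 989,000,000 m³; S = 13.623 g/kg
After stage 3: salt = 13,472,690,000 + 295,000,000×34.78 = 23,732,790,000; volume = 1,284,000,000 m³
S = 23,732,790,000 / 1,284,000,000 = 18.4835 g/kg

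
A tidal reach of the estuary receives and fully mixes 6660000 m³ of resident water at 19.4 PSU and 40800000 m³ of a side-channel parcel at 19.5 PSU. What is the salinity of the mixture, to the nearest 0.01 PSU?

19.49 PSU

Conserving salt mass:
salt = 6,660,000×19.4 + 40,800,000×19.5 = 129,204,000 + 795,600,000 = 924,804,000
volume = 6,660,000 + 40,800,000 = 47,460,000 m³
S = 924,804,000 / 47,460,000 = 19.486 PSU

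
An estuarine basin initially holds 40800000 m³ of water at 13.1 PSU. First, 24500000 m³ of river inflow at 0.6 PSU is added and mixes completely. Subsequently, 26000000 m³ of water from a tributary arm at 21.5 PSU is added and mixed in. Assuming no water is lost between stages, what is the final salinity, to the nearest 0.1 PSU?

By conservation of dissolved salt,
Initial salt = 40,800,000×13.1 = 534,480,000
After stage 1: salt = 534,480,000 + 24,500,000×0.6 = 549,180,000; volume = 65,300,000 m³; S = 8.41 PSU
After stage 2: salt = 549,180,000 + 26,000,000×21.5 = 1,108,180,000; volume = 91,300,000 m³
S = 1,108,180,000 / 91,300,000 = 12.1378 PSU

12.1 PSU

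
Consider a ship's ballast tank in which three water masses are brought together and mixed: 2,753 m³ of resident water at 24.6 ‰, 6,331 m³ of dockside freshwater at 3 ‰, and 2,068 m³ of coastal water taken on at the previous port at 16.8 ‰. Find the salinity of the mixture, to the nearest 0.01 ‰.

Weighted by volume,
salt = 2,753×24.6 + 6,331×3 + 2,068×16.8 = 67,723.8 + 18,993 + 34,742.4 = 121,459.2
volume = 2,753 + 6,331 + 2,068 = 11,152 m³
S = 121,459.2 / 11,152 = 10.8912 ‰

10.89 ‰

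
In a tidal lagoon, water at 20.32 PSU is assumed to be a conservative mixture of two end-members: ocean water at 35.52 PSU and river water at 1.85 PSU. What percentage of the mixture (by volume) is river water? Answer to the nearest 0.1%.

45.1%

Let f be the freshwater fraction. Salt balance per unit volume:
f×1.85 + (1−f)×35.52 = 20.32
f = (35.52 − 20.32) / (35.52 − 1.85) = 15.2/33.67 = 0.4514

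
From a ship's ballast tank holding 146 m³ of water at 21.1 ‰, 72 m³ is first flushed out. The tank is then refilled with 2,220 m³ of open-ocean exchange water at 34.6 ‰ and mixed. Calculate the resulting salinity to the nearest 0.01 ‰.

34.16 ‰

Remaining after removal: 74 m³ at 21.1 ‰ (salt = 1,561.4)
After addition: salt = 1,561.4 + 2,220×34.6 = 78,373.4; volume = 2,294 m³
S = 78,373.4 / 2,294 = 34.1645 ‰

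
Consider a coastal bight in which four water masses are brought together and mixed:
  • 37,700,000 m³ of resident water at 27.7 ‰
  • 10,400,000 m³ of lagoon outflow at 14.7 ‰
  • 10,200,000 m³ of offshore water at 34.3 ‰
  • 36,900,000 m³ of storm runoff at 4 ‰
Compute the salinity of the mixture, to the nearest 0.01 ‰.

17.80 ‰

By conservation of dissolved salt,
salt = 37,700,000×27.7 + 10,400,000×14.7 + 10,200,000×34.3 + 36,900,000×4 = 1,044,290,000 + 152,880,000 + 349,860,000 + 147,600,000 = 1,694,630,000
volume = 37,700,000 + 10,400,000 + 10,200,000 + 36,900,000 = 95,200,000 m³
S = 1,694,630,000 / 95,200,000 = 17.8007 ‰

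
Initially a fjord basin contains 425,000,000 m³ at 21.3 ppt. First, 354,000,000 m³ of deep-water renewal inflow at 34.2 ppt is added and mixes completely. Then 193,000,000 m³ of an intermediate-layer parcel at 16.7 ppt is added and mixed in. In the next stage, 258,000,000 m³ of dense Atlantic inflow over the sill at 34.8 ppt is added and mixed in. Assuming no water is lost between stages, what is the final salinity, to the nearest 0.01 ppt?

27.12 ppt

Total salt / total volume:
Initial salt = 425,000,000×21.3 = 9,052,500,000
After stage 1: salt = 9,052,500,000 + 354,000,000×34.2 = 21,159,300,000; volume = 779,000,000 m³; S = 27.162 ppt
After stage 2: salt = 21,159,300,000 + 193,000,000×16.7 = 24,382,400,000; volume = 972,000,000 m³; S = 25.085 ppt
After stage 3: salt = 24,382,400,000 + 258,000,000×34.8 = 33,360,800,000; volume = 1,230,000,000 m³
S = 33,360,800,000 / 1,230,000,000 = 27.1226 ppt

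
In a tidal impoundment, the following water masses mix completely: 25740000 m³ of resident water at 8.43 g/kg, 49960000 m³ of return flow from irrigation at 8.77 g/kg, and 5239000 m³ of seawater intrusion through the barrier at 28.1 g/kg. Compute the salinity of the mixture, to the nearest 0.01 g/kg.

Salt balance:
salt = 25,740,000×8.43 + 49,960,000×8.77 + 5,239,000×28.1 = 216,988,200 + 438,149,200 + 147,215,900 = 802,353,300
volume = 25,740,000 + 49,960,000 + 5,239,000 = 80,939,000 m³
S = 802,353,300 / 80,939,000 = 9.9131 g/kg

9.91 g/kg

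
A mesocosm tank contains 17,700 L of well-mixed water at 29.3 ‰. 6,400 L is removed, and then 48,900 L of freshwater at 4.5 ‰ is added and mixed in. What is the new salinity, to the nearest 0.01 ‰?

Remaining after removal: 11,300 L at 29.3 ‰ (salt = 331,090)
After addition: salt = 331,090 + 48,900×4.5 = 551,140; volume = 60,200 L
S = 551,140 / 60,200 = 9.1551 ‰

9.16 ‰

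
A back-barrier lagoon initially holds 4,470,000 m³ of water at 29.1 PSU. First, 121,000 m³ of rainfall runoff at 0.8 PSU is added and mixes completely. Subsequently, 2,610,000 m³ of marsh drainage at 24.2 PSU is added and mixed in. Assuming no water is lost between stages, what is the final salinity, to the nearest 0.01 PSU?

Conserving salt mass:
Initial salt = 4,470,000×29.1 = 130,077,000
After stage 1: salt = 130,077,000 + 121,000×0.8 = 130,173,800; volume = 4,591,000 m³; S = 28.354 PSU
After stage 2: salt = 130,173,800 + 2,610,000×24.2 = 193,335,800; volume = 7,201,000 m³
S = 193,335,800 / 7,201,000 = 26.8485 PSU

26.85 PSU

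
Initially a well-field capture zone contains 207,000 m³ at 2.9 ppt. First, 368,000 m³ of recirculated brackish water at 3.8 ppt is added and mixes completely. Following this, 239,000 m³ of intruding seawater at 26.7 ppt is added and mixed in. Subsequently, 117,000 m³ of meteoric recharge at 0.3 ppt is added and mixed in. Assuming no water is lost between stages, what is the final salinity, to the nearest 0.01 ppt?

9.04 ppt

Total salt / total volume:
Initial salt = 207,000×2.9 = 600,300
After stage 1: salt = 600,300 + 368,000×3.8 = 1,998,700; volume = 575,000 m³; S = 3.476 ppt
After stage 2: salt = 1,998,700 + 239,000×26.7 = 8,380,000; volume = 814,000 m³; S = 10.295 ppt
After stage 3: salt = 8,380,000 + 117,000×0.3 = 8,415,100; volume = 931,000 m³
S = 8,415,100 / 931,000 = 9.0388 ppt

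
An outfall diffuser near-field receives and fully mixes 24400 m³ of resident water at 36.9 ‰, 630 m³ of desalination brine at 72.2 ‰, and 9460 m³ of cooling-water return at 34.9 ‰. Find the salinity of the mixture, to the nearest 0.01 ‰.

Weighted by volume,
salt = 24,400×36.9 + 630×72.2 + 9,460×34.9 = 900,360 + 45,486 + 330,154 = 1,276,000
volume = 24,400 + 630 + 9,460 = 34,490 m³
S = 1,276,000 / 34,490 = 36.9962 ‰

37.00 ‰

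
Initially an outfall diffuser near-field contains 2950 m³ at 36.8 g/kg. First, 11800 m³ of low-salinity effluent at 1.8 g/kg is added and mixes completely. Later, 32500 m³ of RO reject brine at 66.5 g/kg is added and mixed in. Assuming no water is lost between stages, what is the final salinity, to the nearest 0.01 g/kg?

48.49 g/kg

By conservation of dissolved salt,
Initial salt = 2,950×36.8 = 108,560
After stage 1: salt = 108,560 + 11,800×1.8 = 129,800; volume = 14,750 m³; S = 8.8 g/kg
After stage 2: salt = 129,800 + 32,500×66.5 = 2,291,050; volume = 47,250 m³
S = 2,291,050 / 47,250 = 48.4878 g/kg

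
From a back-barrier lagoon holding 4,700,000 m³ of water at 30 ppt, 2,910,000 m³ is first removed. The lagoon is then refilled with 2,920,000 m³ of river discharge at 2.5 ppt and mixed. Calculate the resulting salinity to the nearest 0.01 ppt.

12.95 ppt

Remaining after removal: 1,790,000 m³ at 30 ppt (salt = 53,700,000)
After addition: salt = 53,700,000 + 2,920,000×2.5 = 61,000,000; volume = 4,710,000 m³
S = 61,000,000 / 4,710,000 = 12.9512 ppt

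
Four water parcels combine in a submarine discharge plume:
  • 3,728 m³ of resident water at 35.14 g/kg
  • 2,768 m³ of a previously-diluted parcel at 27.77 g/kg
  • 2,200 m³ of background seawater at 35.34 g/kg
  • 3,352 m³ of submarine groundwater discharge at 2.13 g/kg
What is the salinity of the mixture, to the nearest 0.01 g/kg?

24.30 g/kg

Mass of salt is conserved:
salt = 3,728×35.14 + 2,768×27.77 + 2,200×35.34 + 3,352×2.13 = 131,001.92 + 76,867.36 + 77,748 + 7,139.76 = 292,757.04
volume = 3,728 + 2,768 + 2,200 + 3,352 = 12,048 m³
S = 292,757.04 / 12,048 = 24.2992 g/kg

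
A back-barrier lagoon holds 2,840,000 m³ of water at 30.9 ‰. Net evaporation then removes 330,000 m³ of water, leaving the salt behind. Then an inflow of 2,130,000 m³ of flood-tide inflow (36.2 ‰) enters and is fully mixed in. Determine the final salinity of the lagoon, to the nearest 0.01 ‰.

35.53 ‰

After evaporation: salt = 2,840,000×30.9 = 87,756,000; volume = 2,840,000 − 330,000 = 2,510,000 m³
After mixing: salt = 87,756,000 + 2,130,000×36.2 = 164,862,000; volume = 2,510,000 + 2,130,000 = 4,640,000 m³
S = 164,862,000 / 4,640,000 = 35.5306 ‰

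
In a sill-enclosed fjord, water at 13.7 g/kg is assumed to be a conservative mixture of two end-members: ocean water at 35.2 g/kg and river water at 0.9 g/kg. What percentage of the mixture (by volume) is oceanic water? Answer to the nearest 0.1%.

Let g be the oceanic fraction. Salt balance per unit volume:
g×35.2 + (1−g)×0.9 = 13.7
g = (13.7 − 0.9) / (35.2 − 0.9) = 12.8/34.3 = 0.3732

37.3%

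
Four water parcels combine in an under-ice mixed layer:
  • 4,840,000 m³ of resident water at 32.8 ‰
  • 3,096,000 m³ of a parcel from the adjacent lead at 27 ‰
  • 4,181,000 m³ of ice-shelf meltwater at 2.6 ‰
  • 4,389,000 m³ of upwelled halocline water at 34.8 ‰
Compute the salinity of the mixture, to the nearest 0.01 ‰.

24.59 ‰

By conservation of dissolved salt,
salt = 4,840,000×32.8 + 3,096,000×27 + 4,181,000×2.6 + 4,389,000×34.8 = 158,752,000 + 83,592,000 + 10,870,600 + 152,737,200 = 405,951,800
volume = 4,840,000 + 3,096,000 + 4,181,000 + 4,389,000 = 16,506,000 m³
S = 405,951,800 / 16,506,000 = 24.5942 ‰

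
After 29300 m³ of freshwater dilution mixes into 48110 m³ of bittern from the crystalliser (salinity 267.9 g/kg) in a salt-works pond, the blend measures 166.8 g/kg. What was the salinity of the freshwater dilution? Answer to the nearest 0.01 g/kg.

0.80 g/kg

Salt balance: 48,110×267.9 + 29,300×S = 77,410×166.8
12,888,669 + 29,300·S = 12,911,988
S = (12,911,988 − 12,888,669) / 29,300 = 0.7959 g/kg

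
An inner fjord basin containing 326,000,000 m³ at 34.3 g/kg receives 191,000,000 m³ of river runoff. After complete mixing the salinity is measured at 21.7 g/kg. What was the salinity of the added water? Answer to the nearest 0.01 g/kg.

Salt balance: 326,000,000×34.3 + 191,000,000×S = 517,000,000×21.7
11,181,800,000 + 191,000,000·S = 11,218,900,000
S = (11,218,900,000 − 11,181,800,000) / 191,000,000 = 0.1942 g/kg

0.19 g/kg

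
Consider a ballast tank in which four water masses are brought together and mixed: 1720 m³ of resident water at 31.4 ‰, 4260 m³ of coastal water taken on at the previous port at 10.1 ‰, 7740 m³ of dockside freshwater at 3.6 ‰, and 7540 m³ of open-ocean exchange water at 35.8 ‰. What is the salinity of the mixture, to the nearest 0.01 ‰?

18.57 ‰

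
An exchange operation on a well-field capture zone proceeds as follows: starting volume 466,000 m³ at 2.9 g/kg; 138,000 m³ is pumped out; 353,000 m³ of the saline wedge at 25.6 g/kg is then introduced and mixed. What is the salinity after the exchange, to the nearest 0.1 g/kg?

14.7 g/kg

Remaining after removal: 328,000 m³ at 2.9 g/kg (salt = 951,200)
After addition: salt = 951,200 + 353,000×25.6 = 9,988,000; volume = 681,000 m³
S = 9,988,000 / 681,000 = 14.6667 g/kg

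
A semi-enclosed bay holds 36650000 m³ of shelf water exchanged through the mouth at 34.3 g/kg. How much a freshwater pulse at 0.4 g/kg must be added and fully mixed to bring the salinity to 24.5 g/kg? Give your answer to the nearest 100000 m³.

14900000 m³

Salt balance: 36,650,000×34.3 + V×0.4 = (36,650,000+V)×24.5
1,257,095,000 + 0.4V = 897,925,000 + 24.5V
359,170,000 = 24.1V
V = 14,903,319.5 m³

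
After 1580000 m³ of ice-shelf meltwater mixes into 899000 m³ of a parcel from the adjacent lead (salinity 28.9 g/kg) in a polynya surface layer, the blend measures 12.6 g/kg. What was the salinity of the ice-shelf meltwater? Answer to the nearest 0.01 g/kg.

3.33 g/kg

Salt balance: 899,000×28.9 + 1,580,000×S = 2,479,000×12.6
25,981,100 + 1,580,000·S = 31,235,400
S = (31,235,400 − 25,981,100) / 1,580,000 = 3.3255 g/kg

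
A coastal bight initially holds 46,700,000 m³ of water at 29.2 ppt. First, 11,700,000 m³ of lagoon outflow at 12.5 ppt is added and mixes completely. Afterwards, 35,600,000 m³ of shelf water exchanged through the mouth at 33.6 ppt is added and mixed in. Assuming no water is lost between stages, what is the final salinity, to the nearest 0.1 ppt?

28.8 ppt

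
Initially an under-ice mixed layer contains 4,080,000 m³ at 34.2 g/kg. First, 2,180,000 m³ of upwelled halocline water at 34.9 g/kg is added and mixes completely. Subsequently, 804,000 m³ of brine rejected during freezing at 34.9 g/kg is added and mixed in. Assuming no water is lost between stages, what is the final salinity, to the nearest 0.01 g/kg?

34.50 g/kg

Weighted by volume,
Initial salt = 4,080,000×34.2 = 139,536,000
After stage 1: salt = 139,536,000 + 2,180,000×34.9 = 215,618,000; volume = 6,260,000 m³; S = 34.444 g/kg
After stage 2: salt = 215,618,000 + 804,000×34.9 = 243,677,600; volume = 7,064,000 m³
S = 243,677,600 / 7,064,000 = 34.4957 g/kg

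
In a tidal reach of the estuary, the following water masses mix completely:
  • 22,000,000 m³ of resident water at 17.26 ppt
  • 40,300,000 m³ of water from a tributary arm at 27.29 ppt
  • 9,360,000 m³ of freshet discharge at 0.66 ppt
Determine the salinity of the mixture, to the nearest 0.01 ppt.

Total salt / total volume:
salt = 22,000,000×17.26 + 40,300,000×27.29 + 9,360,000×0.66 = 379,720,000 + 1,099,787,000 + 6,177,600 = 1,485,684,600
volume = 22,000,000 + 40,300,000 + 9,360,000 = 71,660,000 m³
S = 1,485,684,600 / 71,660,000 = 20.7324 ppt

20.73 ppt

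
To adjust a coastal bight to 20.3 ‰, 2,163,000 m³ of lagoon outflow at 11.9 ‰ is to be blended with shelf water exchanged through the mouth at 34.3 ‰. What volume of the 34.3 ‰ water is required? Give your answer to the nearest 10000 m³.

Salt balance: 2,163,000×11.9 + V×34.3 = (2,163,000+V)×20.3
25,739,700 + 34.3V = 43,908,900 + 20.3V
18,169,200 = 14V
V = 1,297,800 m³

1300000 m³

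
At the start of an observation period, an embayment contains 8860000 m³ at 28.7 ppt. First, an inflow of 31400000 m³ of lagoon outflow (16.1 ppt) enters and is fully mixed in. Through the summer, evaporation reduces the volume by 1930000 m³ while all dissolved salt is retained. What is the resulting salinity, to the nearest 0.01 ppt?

After mixing: salt = 8,860,000×28.7 + 31,400,000×16.1 = 759,822,000; volume = 40,260,000 m³
After evaporation: salt unchanged = 759,822,000; volume = 40,260,000 − 1,930,000 = 38,330,000 m³
S = 759,822,000 / 38,330,000 = 19.8232 ppt

19.82 ppt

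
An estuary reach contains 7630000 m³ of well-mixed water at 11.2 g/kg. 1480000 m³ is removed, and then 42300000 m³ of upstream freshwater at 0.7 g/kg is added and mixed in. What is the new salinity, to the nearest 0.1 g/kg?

Remaining after removal: 6,150,000 m³ at 11.2 g/kg (salt = 68,880,000)
After addition: salt = 68,880,000 + 42,300,000×0.7 = 98,490,000; volume = 48,450,000 m³
S = 98,490,000 / 48,450,000 = 2.0328 g/kg

2.0 g/kg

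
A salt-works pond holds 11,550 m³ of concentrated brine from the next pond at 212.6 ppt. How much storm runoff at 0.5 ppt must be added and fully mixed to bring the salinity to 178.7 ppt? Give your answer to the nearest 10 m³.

Salt balance: 11,550×212.6 + V×0.5 = (11,550+V)×178.7
2,455,530 + 0.5V = 2,063,985 + 178.7V
391,545 = 178.2V
V = 2,197.22 m³

2200 m³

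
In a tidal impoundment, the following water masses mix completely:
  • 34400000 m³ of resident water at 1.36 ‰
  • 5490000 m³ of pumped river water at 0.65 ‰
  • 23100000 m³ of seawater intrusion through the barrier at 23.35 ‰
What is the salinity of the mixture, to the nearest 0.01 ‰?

Salt balance:
salt = 34,400,000×1.36 + 5,490,000×0.65 + 23,100,000×23.35 = 46,784,000 + 3,568,500 + 539,385,000 = 589,737,500
volume = 34,400,000 + 5,490,000 + 23,100,000 = 62,990,000 m³
S = 589,737,500 / 62,990,000 = 9.3624 ‰

9.36 ‰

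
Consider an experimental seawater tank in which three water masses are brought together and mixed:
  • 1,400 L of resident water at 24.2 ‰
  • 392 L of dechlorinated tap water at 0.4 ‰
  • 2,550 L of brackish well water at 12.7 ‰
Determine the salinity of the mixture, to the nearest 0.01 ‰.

15.30 ‰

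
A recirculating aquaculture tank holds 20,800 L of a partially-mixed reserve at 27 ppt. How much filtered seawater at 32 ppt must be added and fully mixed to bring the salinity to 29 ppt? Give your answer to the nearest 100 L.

13900 L

Salt balance: 20,800×27 + V×32 = (20,800+V)×29
561,600 + 32V = 603,200 + 29V
41,600 = 3V
V = 13,866.67 L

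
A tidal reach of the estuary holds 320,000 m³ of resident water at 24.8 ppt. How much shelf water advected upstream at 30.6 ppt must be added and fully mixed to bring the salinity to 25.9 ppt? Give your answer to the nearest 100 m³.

74900 m³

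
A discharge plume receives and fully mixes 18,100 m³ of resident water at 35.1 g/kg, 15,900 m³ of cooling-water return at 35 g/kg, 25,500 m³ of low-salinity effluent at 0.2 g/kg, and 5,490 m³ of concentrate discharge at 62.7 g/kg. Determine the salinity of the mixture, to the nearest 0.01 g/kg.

By conservation of dissolved salt,
salt = 18,100×35.1 + 15,900×35 + 25,500×0.2 + 5,490×62.7 = 635,310 + 556,500 + 5,100 + 344,223 = 1,541,133
volume = 18,100 + 15,900 + 25,500 + 5,490 = 64,990 m³
S = 1,541,133 / 64,990 = 23.7134 g/kg

23.71 g/kg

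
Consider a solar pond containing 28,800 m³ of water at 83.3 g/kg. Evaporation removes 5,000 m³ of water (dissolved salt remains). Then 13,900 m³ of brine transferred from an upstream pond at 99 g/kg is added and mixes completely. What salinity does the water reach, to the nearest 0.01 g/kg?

100.14 g/kg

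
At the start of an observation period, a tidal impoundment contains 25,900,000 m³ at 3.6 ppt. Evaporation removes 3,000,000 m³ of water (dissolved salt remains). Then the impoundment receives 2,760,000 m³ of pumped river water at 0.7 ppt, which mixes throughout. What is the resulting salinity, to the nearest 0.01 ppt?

After evaporation: salt = 25,900,000×3.6 = 93,240,000; volume = 25,900,000 − 3,000,000 = 22,900,000 m³
After mixing: salt = 93,240,000 + 2,760,000×0.7 = 95,172,000; volume = 22,900,000 + 2,760,000 = 25,660,000 m³
S = 95,172,000 / 25,660,000 = 3.709 ppt

3.71 ppt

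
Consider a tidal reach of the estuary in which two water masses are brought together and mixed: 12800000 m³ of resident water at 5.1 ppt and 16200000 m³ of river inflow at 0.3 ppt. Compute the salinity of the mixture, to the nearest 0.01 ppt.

By conservation of dissolved salt,
salt = 12,800,000×5.1 + 16,200,000×0.3 = 65,280,000 + 4,860,000 = 70,140,000
volume = 12,800,000 + 16,200,000 = 29,000,000 m³
S = 70,140,000 / 29,000,000 = 2.4186 ppt

2.42 ppt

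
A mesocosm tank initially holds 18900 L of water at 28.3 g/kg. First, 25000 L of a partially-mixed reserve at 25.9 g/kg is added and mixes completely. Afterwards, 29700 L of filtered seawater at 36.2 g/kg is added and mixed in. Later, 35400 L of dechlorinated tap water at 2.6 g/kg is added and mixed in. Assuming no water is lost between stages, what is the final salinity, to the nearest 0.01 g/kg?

21.56 g/kg

Weighted by volume,
Initial salt = 18,900×28.3 = 534,870
After stage 1: salt = 534,870 + 25,000×25.9 = 1,182,370; volume = 43,900 L; S = 26.933 g/kg
After stage 2: salt = 1,182,370 + 29,700×36.2 = 2,257,510; volume = 73,600 L; S = 30.673 g/kg
After stage 3: salt = 2,257,510 + 35,400×2.6 = 2,349,550; volume = 109,000 L
S = 2,349,550 / 109,000 = 21.5555 g/kg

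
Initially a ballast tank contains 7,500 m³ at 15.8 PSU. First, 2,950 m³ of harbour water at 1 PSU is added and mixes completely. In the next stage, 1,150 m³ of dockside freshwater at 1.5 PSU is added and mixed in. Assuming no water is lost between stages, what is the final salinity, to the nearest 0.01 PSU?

10.62 PSU

Weighted by volume,
Initial salt = 7,500×15.8 = 118,500
After stage 1: salt = 118,500 + 2,950×1 = 121,450; volume = 10,450 m³; S = 11.622 PSU
After stage 2: salt = 121,450 + 1,150×1.5 = 123,175; volume = 11,600 m³
S = 123,175 / 11,600 = 10.6185 PSU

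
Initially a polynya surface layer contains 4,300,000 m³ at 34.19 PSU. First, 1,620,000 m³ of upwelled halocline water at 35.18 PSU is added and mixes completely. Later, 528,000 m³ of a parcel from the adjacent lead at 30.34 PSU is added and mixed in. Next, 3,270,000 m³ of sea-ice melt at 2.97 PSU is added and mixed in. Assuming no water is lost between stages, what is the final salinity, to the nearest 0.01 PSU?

23.64 PSU

Conserving salt mass:
Initial salt = 4,300,000×34.19 = 147,017,000
After stage 1: salt = 147,017,000 + 1,620,000×35.18 = 204,008,600; volume = 5,920,000 m³; S = 34.461 PSU
After stage 2: salt = 204,008,600 + 528,000×30.34 = 220,028,120; volume = 6,448,000 m³; S = 34.123 PSU
After stage 3: salt = 220,028,120 + 3,270,000×2.97 = 229,740,020; volume = 9,718,000 m³
S = 229,740,020 / 9,718,000 = 23.6407 PSU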